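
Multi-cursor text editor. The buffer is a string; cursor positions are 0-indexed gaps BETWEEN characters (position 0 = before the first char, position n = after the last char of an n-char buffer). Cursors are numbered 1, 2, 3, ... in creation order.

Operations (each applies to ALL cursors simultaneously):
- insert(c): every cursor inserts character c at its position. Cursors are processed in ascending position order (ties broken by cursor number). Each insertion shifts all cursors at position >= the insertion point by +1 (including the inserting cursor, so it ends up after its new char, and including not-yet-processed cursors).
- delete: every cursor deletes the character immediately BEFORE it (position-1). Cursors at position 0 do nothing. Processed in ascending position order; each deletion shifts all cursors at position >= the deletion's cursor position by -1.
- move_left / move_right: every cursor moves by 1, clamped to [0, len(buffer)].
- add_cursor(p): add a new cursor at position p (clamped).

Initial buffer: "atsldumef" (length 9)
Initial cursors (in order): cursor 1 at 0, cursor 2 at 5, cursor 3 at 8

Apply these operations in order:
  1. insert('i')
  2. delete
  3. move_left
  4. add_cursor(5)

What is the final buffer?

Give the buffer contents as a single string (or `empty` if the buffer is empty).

After op 1 (insert('i')): buffer="iatsldiumeif" (len 12), cursors c1@1 c2@7 c3@11, authorship 1.....2...3.
After op 2 (delete): buffer="atsldumef" (len 9), cursors c1@0 c2@5 c3@8, authorship .........
After op 3 (move_left): buffer="atsldumef" (len 9), cursors c1@0 c2@4 c3@7, authorship .........
After op 4 (add_cursor(5)): buffer="atsldumef" (len 9), cursors c1@0 c2@4 c4@5 c3@7, authorship .........

Answer: atsldumef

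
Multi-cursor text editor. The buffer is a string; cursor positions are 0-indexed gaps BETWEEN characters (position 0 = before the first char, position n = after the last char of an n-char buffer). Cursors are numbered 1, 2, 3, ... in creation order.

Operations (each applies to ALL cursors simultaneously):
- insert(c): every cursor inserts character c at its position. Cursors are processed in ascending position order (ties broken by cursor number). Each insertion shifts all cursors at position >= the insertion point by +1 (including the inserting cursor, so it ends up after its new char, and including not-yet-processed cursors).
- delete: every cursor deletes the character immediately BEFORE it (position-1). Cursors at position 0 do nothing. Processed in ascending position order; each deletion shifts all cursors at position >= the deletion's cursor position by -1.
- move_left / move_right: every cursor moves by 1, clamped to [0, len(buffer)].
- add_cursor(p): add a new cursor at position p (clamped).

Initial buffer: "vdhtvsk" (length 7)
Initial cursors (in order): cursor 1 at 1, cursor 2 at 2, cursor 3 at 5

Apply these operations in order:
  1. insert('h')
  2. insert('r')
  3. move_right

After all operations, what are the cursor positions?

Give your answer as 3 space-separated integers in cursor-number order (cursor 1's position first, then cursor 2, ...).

After op 1 (insert('h')): buffer="vhdhhtvhsk" (len 10), cursors c1@2 c2@4 c3@8, authorship .1.2...3..
After op 2 (insert('r')): buffer="vhrdhrhtvhrsk" (len 13), cursors c1@3 c2@6 c3@11, authorship .11.22...33..
After op 3 (move_right): buffer="vhrdhrhtvhrsk" (len 13), cursors c1@4 c2@7 c3@12, authorship .11.22...33..

Answer: 4 7 12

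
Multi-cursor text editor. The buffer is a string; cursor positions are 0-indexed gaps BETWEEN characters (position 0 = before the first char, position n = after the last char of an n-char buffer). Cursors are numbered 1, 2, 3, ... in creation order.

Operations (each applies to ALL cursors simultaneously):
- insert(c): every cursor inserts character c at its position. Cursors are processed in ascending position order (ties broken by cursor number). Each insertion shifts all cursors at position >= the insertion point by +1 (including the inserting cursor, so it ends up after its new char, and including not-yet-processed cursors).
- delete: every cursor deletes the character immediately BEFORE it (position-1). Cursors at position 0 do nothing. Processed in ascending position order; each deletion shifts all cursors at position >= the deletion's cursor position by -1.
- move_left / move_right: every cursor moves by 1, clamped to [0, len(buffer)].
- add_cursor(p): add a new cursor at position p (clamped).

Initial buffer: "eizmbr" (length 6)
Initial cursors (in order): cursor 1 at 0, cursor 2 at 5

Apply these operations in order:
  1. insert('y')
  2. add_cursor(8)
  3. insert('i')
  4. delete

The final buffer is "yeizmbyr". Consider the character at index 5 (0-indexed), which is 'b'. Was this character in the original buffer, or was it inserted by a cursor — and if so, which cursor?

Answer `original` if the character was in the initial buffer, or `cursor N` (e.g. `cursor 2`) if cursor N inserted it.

After op 1 (insert('y')): buffer="yeizmbyr" (len 8), cursors c1@1 c2@7, authorship 1.....2.
After op 2 (add_cursor(8)): buffer="yeizmbyr" (len 8), cursors c1@1 c2@7 c3@8, authorship 1.....2.
After op 3 (insert('i')): buffer="yieizmbyiri" (len 11), cursors c1@2 c2@9 c3@11, authorship 11.....22.3
After op 4 (delete): buffer="yeizmbyr" (len 8), cursors c1@1 c2@7 c3@8, authorship 1.....2.
Authorship (.=original, N=cursor N): 1 . . . . . 2 .
Index 5: author = original

Answer: original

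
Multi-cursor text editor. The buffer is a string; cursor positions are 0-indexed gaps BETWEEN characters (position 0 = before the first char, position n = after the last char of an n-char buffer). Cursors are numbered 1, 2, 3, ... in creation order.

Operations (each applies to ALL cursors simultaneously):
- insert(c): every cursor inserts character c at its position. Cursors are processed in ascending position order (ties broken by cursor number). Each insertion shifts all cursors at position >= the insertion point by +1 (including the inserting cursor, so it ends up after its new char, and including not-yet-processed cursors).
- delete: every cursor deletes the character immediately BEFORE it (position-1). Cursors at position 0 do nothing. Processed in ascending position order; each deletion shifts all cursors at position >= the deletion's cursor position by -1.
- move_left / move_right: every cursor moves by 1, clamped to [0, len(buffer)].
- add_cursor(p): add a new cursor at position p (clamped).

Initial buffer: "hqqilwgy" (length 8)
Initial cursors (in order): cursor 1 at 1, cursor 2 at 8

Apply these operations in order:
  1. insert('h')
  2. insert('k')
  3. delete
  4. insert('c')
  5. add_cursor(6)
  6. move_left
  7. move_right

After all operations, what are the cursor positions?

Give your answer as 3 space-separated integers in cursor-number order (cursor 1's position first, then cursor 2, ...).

Answer: 3 12 6

Derivation:
After op 1 (insert('h')): buffer="hhqqilwgyh" (len 10), cursors c1@2 c2@10, authorship .1.......2
After op 2 (insert('k')): buffer="hhkqqilwgyhk" (len 12), cursors c1@3 c2@12, authorship .11.......22
After op 3 (delete): buffer="hhqqilwgyh" (len 10), cursors c1@2 c2@10, authorship .1.......2
After op 4 (insert('c')): buffer="hhcqqilwgyhc" (len 12), cursors c1@3 c2@12, authorship .11.......22
After op 5 (add_cursor(6)): buffer="hhcqqilwgyhc" (len 12), cursors c1@3 c3@6 c2@12, authorship .11.......22
After op 6 (move_left): buffer="hhcqqilwgyhc" (len 12), cursors c1@2 c3@5 c2@11, authorship .11.......22
After op 7 (move_right): buffer="hhcqqilwgyhc" (len 12), cursors c1@3 c3@6 c2@12, authorship .11.......22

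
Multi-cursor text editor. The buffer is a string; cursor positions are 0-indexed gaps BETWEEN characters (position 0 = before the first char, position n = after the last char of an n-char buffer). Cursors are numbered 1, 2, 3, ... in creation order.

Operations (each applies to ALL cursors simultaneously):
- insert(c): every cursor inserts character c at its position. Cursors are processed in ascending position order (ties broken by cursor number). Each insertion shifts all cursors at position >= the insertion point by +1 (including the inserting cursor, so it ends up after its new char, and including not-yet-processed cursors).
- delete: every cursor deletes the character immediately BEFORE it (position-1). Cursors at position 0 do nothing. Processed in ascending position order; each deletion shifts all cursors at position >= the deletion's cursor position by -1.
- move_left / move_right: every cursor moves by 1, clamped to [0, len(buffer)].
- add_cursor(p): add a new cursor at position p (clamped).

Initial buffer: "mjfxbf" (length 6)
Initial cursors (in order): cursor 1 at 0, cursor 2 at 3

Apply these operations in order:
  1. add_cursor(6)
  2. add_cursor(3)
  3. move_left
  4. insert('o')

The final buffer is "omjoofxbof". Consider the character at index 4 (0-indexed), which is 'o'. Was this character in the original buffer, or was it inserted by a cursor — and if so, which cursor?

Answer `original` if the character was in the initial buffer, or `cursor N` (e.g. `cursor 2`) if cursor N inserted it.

Answer: cursor 4

Derivation:
After op 1 (add_cursor(6)): buffer="mjfxbf" (len 6), cursors c1@0 c2@3 c3@6, authorship ......
After op 2 (add_cursor(3)): buffer="mjfxbf" (len 6), cursors c1@0 c2@3 c4@3 c3@6, authorship ......
After op 3 (move_left): buffer="mjfxbf" (len 6), cursors c1@0 c2@2 c4@2 c3@5, authorship ......
After op 4 (insert('o')): buffer="omjoofxbof" (len 10), cursors c1@1 c2@5 c4@5 c3@9, authorship 1..24...3.
Authorship (.=original, N=cursor N): 1 . . 2 4 . . . 3 .
Index 4: author = 4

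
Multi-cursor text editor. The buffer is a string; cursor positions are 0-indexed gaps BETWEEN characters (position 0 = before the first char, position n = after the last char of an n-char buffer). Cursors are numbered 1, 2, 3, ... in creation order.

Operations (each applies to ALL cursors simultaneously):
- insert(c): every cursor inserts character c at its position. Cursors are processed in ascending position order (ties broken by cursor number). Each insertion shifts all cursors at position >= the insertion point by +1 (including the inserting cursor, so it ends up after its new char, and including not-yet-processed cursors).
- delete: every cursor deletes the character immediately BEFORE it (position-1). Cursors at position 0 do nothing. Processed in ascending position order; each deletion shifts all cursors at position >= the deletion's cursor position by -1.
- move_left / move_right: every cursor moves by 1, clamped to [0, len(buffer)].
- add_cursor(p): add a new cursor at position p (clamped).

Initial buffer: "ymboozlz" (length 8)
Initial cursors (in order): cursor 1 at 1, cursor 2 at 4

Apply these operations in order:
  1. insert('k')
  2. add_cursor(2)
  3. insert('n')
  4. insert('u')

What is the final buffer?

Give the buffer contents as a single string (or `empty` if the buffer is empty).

Answer: yknnuumboknuozlz

Derivation:
After op 1 (insert('k')): buffer="ykmbokozlz" (len 10), cursors c1@2 c2@6, authorship .1...2....
After op 2 (add_cursor(2)): buffer="ykmbokozlz" (len 10), cursors c1@2 c3@2 c2@6, authorship .1...2....
After op 3 (insert('n')): buffer="yknnmboknozlz" (len 13), cursors c1@4 c3@4 c2@9, authorship .113...22....
After op 4 (insert('u')): buffer="yknnuumboknuozlz" (len 16), cursors c1@6 c3@6 c2@12, authorship .11313...222....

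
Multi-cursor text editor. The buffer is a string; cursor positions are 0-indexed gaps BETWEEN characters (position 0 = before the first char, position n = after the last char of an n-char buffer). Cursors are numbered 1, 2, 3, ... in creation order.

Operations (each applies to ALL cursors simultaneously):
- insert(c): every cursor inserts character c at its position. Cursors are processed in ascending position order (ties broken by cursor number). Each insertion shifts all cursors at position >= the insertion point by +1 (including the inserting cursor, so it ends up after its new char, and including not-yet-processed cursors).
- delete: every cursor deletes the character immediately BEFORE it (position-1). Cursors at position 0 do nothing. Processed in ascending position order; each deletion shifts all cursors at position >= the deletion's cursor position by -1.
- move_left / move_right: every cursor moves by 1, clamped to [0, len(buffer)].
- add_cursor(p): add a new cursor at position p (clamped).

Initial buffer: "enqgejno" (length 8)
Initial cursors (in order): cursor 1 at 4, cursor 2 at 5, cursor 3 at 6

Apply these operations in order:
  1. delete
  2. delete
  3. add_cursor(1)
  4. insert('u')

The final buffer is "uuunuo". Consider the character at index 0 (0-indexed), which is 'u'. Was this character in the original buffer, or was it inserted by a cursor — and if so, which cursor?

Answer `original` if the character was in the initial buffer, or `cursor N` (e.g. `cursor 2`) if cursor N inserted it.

Answer: cursor 1

Derivation:
After op 1 (delete): buffer="enqno" (len 5), cursors c1@3 c2@3 c3@3, authorship .....
After op 2 (delete): buffer="no" (len 2), cursors c1@0 c2@0 c3@0, authorship ..
After op 3 (add_cursor(1)): buffer="no" (len 2), cursors c1@0 c2@0 c3@0 c4@1, authorship ..
After op 4 (insert('u')): buffer="uuunuo" (len 6), cursors c1@3 c2@3 c3@3 c4@5, authorship 123.4.
Authorship (.=original, N=cursor N): 1 2 3 . 4 .
Index 0: author = 1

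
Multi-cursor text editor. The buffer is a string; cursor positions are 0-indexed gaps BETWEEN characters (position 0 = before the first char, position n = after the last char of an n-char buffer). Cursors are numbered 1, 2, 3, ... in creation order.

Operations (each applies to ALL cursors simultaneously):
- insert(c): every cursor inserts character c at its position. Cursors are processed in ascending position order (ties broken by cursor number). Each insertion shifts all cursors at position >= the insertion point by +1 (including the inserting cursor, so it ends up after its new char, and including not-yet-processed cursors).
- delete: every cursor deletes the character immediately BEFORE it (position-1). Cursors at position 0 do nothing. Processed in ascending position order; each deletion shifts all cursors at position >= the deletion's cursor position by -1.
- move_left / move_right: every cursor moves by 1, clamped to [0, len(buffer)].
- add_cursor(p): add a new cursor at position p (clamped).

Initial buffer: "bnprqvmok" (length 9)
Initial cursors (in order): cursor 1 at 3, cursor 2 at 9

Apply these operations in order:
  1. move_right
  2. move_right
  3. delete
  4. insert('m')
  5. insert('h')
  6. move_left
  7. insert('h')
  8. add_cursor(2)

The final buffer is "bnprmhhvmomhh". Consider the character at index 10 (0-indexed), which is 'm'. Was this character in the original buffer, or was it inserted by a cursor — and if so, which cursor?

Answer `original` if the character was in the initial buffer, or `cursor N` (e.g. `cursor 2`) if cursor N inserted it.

Answer: cursor 2

Derivation:
After op 1 (move_right): buffer="bnprqvmok" (len 9), cursors c1@4 c2@9, authorship .........
After op 2 (move_right): buffer="bnprqvmok" (len 9), cursors c1@5 c2@9, authorship .........
After op 3 (delete): buffer="bnprvmo" (len 7), cursors c1@4 c2@7, authorship .......
After op 4 (insert('m')): buffer="bnprmvmom" (len 9), cursors c1@5 c2@9, authorship ....1...2
After op 5 (insert('h')): buffer="bnprmhvmomh" (len 11), cursors c1@6 c2@11, authorship ....11...22
After op 6 (move_left): buffer="bnprmhvmomh" (len 11), cursors c1@5 c2@10, authorship ....11...22
After op 7 (insert('h')): buffer="bnprmhhvmomhh" (len 13), cursors c1@6 c2@12, authorship ....111...222
After op 8 (add_cursor(2)): buffer="bnprmhhvmomhh" (len 13), cursors c3@2 c1@6 c2@12, authorship ....111...222
Authorship (.=original, N=cursor N): . . . . 1 1 1 . . . 2 2 2
Index 10: author = 2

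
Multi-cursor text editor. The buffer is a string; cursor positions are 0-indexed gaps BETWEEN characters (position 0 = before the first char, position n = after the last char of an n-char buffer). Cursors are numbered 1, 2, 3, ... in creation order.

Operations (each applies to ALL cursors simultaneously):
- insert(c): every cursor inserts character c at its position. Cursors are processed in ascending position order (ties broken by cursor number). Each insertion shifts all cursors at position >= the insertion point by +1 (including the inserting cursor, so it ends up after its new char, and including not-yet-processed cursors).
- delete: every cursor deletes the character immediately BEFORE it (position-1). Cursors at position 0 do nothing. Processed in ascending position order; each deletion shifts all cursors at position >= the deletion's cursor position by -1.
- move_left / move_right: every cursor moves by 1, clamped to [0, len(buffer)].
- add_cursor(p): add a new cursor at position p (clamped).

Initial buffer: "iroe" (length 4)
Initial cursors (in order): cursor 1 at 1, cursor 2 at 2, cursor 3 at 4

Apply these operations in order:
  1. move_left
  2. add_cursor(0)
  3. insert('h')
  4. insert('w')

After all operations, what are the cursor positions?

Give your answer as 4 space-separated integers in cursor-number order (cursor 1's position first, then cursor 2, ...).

After op 1 (move_left): buffer="iroe" (len 4), cursors c1@0 c2@1 c3@3, authorship ....
After op 2 (add_cursor(0)): buffer="iroe" (len 4), cursors c1@0 c4@0 c2@1 c3@3, authorship ....
After op 3 (insert('h')): buffer="hhihrohe" (len 8), cursors c1@2 c4@2 c2@4 c3@7, authorship 14.2..3.
After op 4 (insert('w')): buffer="hhwwihwrohwe" (len 12), cursors c1@4 c4@4 c2@7 c3@11, authorship 1414.22..33.

Answer: 4 7 11 4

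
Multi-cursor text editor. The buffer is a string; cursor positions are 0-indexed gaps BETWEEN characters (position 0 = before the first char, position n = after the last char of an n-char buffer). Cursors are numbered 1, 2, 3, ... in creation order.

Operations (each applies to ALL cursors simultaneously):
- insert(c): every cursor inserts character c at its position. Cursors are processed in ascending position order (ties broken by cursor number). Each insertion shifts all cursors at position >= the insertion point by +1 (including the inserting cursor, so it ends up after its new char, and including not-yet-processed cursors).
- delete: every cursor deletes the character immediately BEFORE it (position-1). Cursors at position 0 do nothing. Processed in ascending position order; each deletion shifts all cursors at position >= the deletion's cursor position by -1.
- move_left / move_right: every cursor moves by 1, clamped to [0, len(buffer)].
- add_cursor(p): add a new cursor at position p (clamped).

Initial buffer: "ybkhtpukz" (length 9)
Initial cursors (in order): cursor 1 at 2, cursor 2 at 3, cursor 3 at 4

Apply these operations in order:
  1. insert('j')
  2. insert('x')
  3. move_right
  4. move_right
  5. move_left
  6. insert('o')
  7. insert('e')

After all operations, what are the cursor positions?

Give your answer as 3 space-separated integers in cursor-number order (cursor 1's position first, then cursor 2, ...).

After op 1 (insert('j')): buffer="ybjkjhjtpukz" (len 12), cursors c1@3 c2@5 c3@7, authorship ..1.2.3.....
After op 2 (insert('x')): buffer="ybjxkjxhjxtpukz" (len 15), cursors c1@4 c2@7 c3@10, authorship ..11.22.33.....
After op 3 (move_right): buffer="ybjxkjxhjxtpukz" (len 15), cursors c1@5 c2@8 c3@11, authorship ..11.22.33.....
After op 4 (move_right): buffer="ybjxkjxhjxtpukz" (len 15), cursors c1@6 c2@9 c3@12, authorship ..11.22.33.....
After op 5 (move_left): buffer="ybjxkjxhjxtpukz" (len 15), cursors c1@5 c2@8 c3@11, authorship ..11.22.33.....
After op 6 (insert('o')): buffer="ybjxkojxhojxtopukz" (len 18), cursors c1@6 c2@10 c3@14, authorship ..11.122.233.3....
After op 7 (insert('e')): buffer="ybjxkoejxhoejxtoepukz" (len 21), cursors c1@7 c2@12 c3@17, authorship ..11.1122.2233.33....

Answer: 7 12 17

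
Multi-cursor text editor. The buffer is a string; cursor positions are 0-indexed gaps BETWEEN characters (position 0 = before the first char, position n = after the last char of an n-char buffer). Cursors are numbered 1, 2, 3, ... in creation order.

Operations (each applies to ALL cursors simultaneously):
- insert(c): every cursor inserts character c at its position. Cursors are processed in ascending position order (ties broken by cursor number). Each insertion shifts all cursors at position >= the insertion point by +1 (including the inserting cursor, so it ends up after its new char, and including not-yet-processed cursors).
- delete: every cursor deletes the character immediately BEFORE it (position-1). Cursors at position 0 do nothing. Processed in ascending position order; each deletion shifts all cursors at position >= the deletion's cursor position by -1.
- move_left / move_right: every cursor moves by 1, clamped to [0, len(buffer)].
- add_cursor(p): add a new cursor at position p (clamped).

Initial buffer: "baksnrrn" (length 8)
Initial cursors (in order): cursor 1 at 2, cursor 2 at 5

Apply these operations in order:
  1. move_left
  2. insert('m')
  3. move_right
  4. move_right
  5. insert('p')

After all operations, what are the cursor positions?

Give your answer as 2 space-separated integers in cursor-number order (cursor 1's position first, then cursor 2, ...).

Answer: 5 10

Derivation:
After op 1 (move_left): buffer="baksnrrn" (len 8), cursors c1@1 c2@4, authorship ........
After op 2 (insert('m')): buffer="bmaksmnrrn" (len 10), cursors c1@2 c2@6, authorship .1...2....
After op 3 (move_right): buffer="bmaksmnrrn" (len 10), cursors c1@3 c2@7, authorship .1...2....
After op 4 (move_right): buffer="bmaksmnrrn" (len 10), cursors c1@4 c2@8, authorship .1...2....
After op 5 (insert('p')): buffer="bmakpsmnrprn" (len 12), cursors c1@5 c2@10, authorship .1..1.2..2..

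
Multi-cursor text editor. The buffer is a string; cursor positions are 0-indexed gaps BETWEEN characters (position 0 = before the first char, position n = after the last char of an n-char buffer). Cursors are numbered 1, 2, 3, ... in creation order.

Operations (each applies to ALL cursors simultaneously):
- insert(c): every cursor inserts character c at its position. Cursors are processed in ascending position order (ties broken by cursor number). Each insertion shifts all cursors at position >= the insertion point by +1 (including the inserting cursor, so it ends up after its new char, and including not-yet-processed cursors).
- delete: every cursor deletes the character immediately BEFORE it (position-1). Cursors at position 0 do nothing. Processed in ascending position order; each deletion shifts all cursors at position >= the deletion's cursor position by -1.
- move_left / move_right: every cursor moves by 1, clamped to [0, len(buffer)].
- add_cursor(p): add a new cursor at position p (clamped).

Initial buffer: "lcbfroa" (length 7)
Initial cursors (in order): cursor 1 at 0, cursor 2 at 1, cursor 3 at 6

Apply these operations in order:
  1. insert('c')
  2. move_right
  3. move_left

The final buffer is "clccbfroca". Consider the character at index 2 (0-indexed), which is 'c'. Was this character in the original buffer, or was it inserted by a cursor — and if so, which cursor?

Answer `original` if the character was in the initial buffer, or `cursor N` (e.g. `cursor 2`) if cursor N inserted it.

After op 1 (insert('c')): buffer="clccbfroca" (len 10), cursors c1@1 c2@3 c3@9, authorship 1.2.....3.
After op 2 (move_right): buffer="clccbfroca" (len 10), cursors c1@2 c2@4 c3@10, authorship 1.2.....3.
After op 3 (move_left): buffer="clccbfroca" (len 10), cursors c1@1 c2@3 c3@9, authorship 1.2.....3.
Authorship (.=original, N=cursor N): 1 . 2 . . . . . 3 .
Index 2: author = 2

Answer: cursor 2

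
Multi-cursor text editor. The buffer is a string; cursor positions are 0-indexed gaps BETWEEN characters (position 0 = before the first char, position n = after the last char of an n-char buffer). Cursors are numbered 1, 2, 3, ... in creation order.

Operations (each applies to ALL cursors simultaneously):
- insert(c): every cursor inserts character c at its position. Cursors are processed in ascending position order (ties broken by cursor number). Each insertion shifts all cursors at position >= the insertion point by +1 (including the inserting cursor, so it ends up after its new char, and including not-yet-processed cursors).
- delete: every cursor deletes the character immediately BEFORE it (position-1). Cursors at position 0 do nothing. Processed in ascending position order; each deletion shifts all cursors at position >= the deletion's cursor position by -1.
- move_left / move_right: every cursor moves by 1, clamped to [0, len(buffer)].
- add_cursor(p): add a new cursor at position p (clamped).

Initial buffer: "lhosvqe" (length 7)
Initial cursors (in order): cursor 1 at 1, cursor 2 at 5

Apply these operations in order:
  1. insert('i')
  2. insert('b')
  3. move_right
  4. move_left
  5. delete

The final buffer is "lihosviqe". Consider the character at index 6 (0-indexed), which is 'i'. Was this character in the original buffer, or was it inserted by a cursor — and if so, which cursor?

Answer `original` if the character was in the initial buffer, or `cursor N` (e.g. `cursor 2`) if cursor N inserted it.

After op 1 (insert('i')): buffer="lihosviqe" (len 9), cursors c1@2 c2@7, authorship .1....2..
After op 2 (insert('b')): buffer="libhosvibqe" (len 11), cursors c1@3 c2@9, authorship .11....22..
After op 3 (move_right): buffer="libhosvibqe" (len 11), cursors c1@4 c2@10, authorship .11....22..
After op 4 (move_left): buffer="libhosvibqe" (len 11), cursors c1@3 c2@9, authorship .11....22..
After op 5 (delete): buffer="lihosviqe" (len 9), cursors c1@2 c2@7, authorship .1....2..
Authorship (.=original, N=cursor N): . 1 . . . . 2 . .
Index 6: author = 2

Answer: cursor 2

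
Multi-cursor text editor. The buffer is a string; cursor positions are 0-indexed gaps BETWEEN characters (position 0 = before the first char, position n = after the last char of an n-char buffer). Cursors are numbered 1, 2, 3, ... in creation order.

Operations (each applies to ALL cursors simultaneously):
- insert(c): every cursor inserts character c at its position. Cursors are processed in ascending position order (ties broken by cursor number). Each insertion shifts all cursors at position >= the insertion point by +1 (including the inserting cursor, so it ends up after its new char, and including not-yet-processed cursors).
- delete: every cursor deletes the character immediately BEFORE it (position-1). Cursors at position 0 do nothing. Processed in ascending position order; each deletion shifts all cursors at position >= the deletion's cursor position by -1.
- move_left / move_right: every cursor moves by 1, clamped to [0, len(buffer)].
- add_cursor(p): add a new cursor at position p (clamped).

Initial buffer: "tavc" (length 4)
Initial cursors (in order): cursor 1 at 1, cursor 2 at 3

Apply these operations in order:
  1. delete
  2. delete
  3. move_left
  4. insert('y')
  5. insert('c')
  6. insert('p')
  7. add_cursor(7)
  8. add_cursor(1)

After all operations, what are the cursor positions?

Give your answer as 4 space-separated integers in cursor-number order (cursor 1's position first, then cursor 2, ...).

Answer: 6 6 7 1

Derivation:
After op 1 (delete): buffer="ac" (len 2), cursors c1@0 c2@1, authorship ..
After op 2 (delete): buffer="c" (len 1), cursors c1@0 c2@0, authorship .
After op 3 (move_left): buffer="c" (len 1), cursors c1@0 c2@0, authorship .
After op 4 (insert('y')): buffer="yyc" (len 3), cursors c1@2 c2@2, authorship 12.
After op 5 (insert('c')): buffer="yyccc" (len 5), cursors c1@4 c2@4, authorship 1212.
After op 6 (insert('p')): buffer="yyccppc" (len 7), cursors c1@6 c2@6, authorship 121212.
After op 7 (add_cursor(7)): buffer="yyccppc" (len 7), cursors c1@6 c2@6 c3@7, authorship 121212.
After op 8 (add_cursor(1)): buffer="yyccppc" (len 7), cursors c4@1 c1@6 c2@6 c3@7, authorship 121212.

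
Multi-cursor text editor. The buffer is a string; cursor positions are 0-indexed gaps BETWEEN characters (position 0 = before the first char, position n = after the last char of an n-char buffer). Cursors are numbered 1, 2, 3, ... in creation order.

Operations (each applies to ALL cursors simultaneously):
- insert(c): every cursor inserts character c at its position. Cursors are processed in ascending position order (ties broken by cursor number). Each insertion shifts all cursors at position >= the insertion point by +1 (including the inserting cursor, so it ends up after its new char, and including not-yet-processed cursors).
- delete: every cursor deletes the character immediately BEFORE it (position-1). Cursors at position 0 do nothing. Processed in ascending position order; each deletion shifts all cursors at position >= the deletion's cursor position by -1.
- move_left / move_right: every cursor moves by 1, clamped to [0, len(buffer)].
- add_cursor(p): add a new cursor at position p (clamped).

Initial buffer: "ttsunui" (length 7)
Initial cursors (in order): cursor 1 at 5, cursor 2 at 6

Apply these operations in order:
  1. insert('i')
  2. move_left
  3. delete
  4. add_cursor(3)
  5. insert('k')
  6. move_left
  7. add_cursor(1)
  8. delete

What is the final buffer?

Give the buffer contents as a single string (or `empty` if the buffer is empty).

Answer: tkkkii

Derivation:
After op 1 (insert('i')): buffer="ttsuniuii" (len 9), cursors c1@6 c2@8, authorship .....1.2.
After op 2 (move_left): buffer="ttsuniuii" (len 9), cursors c1@5 c2@7, authorship .....1.2.
After op 3 (delete): buffer="ttsuiii" (len 7), cursors c1@4 c2@5, authorship ....12.
After op 4 (add_cursor(3)): buffer="ttsuiii" (len 7), cursors c3@3 c1@4 c2@5, authorship ....12.
After op 5 (insert('k')): buffer="ttskukikii" (len 10), cursors c3@4 c1@6 c2@8, authorship ...3.1122.
After op 6 (move_left): buffer="ttskukikii" (len 10), cursors c3@3 c1@5 c2@7, authorship ...3.1122.
After op 7 (add_cursor(1)): buffer="ttskukikii" (len 10), cursors c4@1 c3@3 c1@5 c2@7, authorship ...3.1122.
After op 8 (delete): buffer="tkkkii" (len 6), cursors c4@0 c3@1 c1@2 c2@3, authorship .3122.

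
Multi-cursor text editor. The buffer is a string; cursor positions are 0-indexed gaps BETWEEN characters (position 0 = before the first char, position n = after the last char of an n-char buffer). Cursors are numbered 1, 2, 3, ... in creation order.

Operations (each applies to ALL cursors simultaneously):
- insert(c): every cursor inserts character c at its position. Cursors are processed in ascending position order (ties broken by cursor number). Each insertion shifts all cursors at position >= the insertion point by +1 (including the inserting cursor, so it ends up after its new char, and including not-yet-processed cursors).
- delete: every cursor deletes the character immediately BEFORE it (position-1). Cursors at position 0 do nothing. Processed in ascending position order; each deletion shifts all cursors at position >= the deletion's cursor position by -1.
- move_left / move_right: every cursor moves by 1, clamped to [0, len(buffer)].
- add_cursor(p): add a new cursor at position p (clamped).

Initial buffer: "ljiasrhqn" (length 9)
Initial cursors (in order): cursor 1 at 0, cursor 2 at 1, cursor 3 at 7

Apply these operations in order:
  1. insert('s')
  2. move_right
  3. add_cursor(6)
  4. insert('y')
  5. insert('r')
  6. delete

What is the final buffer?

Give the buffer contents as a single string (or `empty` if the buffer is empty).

After op 1 (insert('s')): buffer="slsjiasrhsqn" (len 12), cursors c1@1 c2@3 c3@10, authorship 1.2......3..
After op 2 (move_right): buffer="slsjiasrhsqn" (len 12), cursors c1@2 c2@4 c3@11, authorship 1.2......3..
After op 3 (add_cursor(6)): buffer="slsjiasrhsqn" (len 12), cursors c1@2 c2@4 c4@6 c3@11, authorship 1.2......3..
After op 4 (insert('y')): buffer="slysjyiaysrhsqyn" (len 16), cursors c1@3 c2@6 c4@9 c3@15, authorship 1.12.2..4...3.3.
After op 5 (insert('r')): buffer="slyrsjyriayrsrhsqyrn" (len 20), cursors c1@4 c2@8 c4@12 c3@19, authorship 1.112.22..44...3.33.
After op 6 (delete): buffer="slysjyiaysrhsqyn" (len 16), cursors c1@3 c2@6 c4@9 c3@15, authorship 1.12.2..4...3.3.

Answer: slysjyiaysrhsqyn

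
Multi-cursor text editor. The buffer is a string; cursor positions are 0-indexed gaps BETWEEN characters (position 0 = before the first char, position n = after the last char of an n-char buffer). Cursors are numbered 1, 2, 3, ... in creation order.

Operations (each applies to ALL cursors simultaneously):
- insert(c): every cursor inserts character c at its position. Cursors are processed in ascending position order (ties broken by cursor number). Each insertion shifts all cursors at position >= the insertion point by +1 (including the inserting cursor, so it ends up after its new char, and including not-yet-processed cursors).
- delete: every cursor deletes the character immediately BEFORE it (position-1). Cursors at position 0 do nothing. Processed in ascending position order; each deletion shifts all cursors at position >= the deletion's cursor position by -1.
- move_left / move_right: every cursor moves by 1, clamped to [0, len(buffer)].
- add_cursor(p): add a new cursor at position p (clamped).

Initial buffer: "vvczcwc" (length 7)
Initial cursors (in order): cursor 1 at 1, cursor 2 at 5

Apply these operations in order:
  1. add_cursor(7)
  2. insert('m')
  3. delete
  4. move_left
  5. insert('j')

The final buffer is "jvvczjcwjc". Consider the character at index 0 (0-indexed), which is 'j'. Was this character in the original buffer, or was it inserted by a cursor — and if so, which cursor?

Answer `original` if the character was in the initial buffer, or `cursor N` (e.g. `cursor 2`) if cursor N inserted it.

After op 1 (add_cursor(7)): buffer="vvczcwc" (len 7), cursors c1@1 c2@5 c3@7, authorship .......
After op 2 (insert('m')): buffer="vmvczcmwcm" (len 10), cursors c1@2 c2@7 c3@10, authorship .1....2..3
After op 3 (delete): buffer="vvczcwc" (len 7), cursors c1@1 c2@5 c3@7, authorship .......
After op 4 (move_left): buffer="vvczcwc" (len 7), cursors c1@0 c2@4 c3@6, authorship .......
After op 5 (insert('j')): buffer="jvvczjcwjc" (len 10), cursors c1@1 c2@6 c3@9, authorship 1....2..3.
Authorship (.=original, N=cursor N): 1 . . . . 2 . . 3 .
Index 0: author = 1

Answer: cursor 1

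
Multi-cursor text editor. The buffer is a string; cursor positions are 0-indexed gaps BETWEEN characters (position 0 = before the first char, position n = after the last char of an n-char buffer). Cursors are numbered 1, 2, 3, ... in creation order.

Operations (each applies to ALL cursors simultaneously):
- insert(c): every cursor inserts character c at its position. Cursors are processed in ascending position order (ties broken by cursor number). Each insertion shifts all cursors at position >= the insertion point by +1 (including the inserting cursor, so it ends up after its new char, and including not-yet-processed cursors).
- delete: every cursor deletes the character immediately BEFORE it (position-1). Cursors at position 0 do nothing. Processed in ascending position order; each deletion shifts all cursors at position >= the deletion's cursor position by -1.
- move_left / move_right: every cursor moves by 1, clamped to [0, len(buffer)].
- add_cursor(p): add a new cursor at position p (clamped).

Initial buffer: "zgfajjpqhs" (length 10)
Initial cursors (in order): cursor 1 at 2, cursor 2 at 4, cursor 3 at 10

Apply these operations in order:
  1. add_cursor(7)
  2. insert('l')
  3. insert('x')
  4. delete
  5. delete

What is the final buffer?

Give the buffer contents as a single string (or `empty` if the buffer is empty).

Answer: zgfajjpqhs

Derivation:
After op 1 (add_cursor(7)): buffer="zgfajjpqhs" (len 10), cursors c1@2 c2@4 c4@7 c3@10, authorship ..........
After op 2 (insert('l')): buffer="zglfaljjplqhsl" (len 14), cursors c1@3 c2@6 c4@10 c3@14, authorship ..1..2...4...3
After op 3 (insert('x')): buffer="zglxfalxjjplxqhslx" (len 18), cursors c1@4 c2@8 c4@13 c3@18, authorship ..11..22...44...33
After op 4 (delete): buffer="zglfaljjplqhsl" (len 14), cursors c1@3 c2@6 c4@10 c3@14, authorship ..1..2...4...3
After op 5 (delete): buffer="zgfajjpqhs" (len 10), cursors c1@2 c2@4 c4@7 c3@10, authorship ..........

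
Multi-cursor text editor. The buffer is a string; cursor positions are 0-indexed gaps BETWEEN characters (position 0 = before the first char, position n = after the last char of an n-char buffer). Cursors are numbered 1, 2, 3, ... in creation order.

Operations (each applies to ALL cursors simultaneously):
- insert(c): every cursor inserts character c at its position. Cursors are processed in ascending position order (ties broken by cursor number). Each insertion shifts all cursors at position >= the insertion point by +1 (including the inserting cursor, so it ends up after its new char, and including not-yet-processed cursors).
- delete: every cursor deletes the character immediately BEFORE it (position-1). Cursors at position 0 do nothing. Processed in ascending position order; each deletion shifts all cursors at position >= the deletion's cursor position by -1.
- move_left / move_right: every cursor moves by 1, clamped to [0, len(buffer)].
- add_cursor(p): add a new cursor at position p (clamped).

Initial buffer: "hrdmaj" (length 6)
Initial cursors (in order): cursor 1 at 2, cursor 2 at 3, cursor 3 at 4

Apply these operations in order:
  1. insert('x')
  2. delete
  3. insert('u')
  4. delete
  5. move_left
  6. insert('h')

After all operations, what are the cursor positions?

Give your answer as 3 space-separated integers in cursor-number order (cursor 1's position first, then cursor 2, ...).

Answer: 2 4 6

Derivation:
After op 1 (insert('x')): buffer="hrxdxmxaj" (len 9), cursors c1@3 c2@5 c3@7, authorship ..1.2.3..
After op 2 (delete): buffer="hrdmaj" (len 6), cursors c1@2 c2@3 c3@4, authorship ......
After op 3 (insert('u')): buffer="hrudumuaj" (len 9), cursors c1@3 c2@5 c3@7, authorship ..1.2.3..
After op 4 (delete): buffer="hrdmaj" (len 6), cursors c1@2 c2@3 c3@4, authorship ......
After op 5 (move_left): buffer="hrdmaj" (len 6), cursors c1@1 c2@2 c3@3, authorship ......
After op 6 (insert('h')): buffer="hhrhdhmaj" (len 9), cursors c1@2 c2@4 c3@6, authorship .1.2.3...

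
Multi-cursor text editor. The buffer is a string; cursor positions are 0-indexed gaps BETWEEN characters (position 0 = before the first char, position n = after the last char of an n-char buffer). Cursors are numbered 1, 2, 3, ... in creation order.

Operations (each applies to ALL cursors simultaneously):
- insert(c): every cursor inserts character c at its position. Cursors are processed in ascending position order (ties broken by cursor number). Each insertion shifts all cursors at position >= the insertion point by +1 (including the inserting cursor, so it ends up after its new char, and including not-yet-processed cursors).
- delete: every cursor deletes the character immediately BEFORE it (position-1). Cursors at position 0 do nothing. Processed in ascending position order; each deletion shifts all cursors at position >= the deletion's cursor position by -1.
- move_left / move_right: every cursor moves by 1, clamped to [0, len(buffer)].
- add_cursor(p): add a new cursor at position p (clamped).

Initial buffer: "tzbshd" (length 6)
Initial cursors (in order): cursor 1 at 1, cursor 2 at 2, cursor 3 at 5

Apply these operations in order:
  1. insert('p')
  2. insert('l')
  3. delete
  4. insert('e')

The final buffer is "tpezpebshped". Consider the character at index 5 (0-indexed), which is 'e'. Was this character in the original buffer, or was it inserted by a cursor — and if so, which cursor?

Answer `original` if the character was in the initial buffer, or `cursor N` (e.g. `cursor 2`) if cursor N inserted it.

Answer: cursor 2

Derivation:
After op 1 (insert('p')): buffer="tpzpbshpd" (len 9), cursors c1@2 c2@4 c3@8, authorship .1.2...3.
After op 2 (insert('l')): buffer="tplzplbshpld" (len 12), cursors c1@3 c2@6 c3@11, authorship .11.22...33.
After op 3 (delete): buffer="tpzpbshpd" (len 9), cursors c1@2 c2@4 c3@8, authorship .1.2...3.
After op 4 (insert('e')): buffer="tpezpebshped" (len 12), cursors c1@3 c2@6 c3@11, authorship .11.22...33.
Authorship (.=original, N=cursor N): . 1 1 . 2 2 . . . 3 3 .
Index 5: author = 2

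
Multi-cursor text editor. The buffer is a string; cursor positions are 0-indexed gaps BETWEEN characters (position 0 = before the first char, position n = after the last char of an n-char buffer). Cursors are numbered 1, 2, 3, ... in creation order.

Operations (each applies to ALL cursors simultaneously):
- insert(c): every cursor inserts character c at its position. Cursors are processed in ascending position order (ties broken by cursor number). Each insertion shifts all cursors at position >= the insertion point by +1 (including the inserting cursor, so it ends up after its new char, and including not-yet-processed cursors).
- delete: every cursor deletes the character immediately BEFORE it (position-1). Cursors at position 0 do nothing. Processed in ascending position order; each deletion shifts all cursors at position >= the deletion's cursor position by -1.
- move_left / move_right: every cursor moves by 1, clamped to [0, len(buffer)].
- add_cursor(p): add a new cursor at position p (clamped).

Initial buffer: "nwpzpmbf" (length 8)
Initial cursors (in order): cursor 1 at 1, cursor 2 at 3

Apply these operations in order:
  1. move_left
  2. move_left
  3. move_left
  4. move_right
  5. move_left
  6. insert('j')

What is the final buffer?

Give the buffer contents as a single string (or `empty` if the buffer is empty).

Answer: jjnwpzpmbf

Derivation:
After op 1 (move_left): buffer="nwpzpmbf" (len 8), cursors c1@0 c2@2, authorship ........
After op 2 (move_left): buffer="nwpzpmbf" (len 8), cursors c1@0 c2@1, authorship ........
After op 3 (move_left): buffer="nwpzpmbf" (len 8), cursors c1@0 c2@0, authorship ........
After op 4 (move_right): buffer="nwpzpmbf" (len 8), cursors c1@1 c2@1, authorship ........
After op 5 (move_left): buffer="nwpzpmbf" (len 8), cursors c1@0 c2@0, authorship ........
After op 6 (insert('j')): buffer="jjnwpzpmbf" (len 10), cursors c1@2 c2@2, authorship 12........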